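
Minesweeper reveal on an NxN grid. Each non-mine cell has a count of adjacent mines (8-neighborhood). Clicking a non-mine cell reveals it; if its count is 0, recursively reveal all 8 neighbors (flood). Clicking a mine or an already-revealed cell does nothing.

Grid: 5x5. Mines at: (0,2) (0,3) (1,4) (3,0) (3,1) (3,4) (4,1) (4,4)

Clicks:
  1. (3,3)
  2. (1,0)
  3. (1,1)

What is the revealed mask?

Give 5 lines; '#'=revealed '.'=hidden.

Click 1 (3,3) count=2: revealed 1 new [(3,3)] -> total=1
Click 2 (1,0) count=0: revealed 6 new [(0,0) (0,1) (1,0) (1,1) (2,0) (2,1)] -> total=7
Click 3 (1,1) count=1: revealed 0 new [(none)] -> total=7

Answer: ##...
##...
##...
...#.
.....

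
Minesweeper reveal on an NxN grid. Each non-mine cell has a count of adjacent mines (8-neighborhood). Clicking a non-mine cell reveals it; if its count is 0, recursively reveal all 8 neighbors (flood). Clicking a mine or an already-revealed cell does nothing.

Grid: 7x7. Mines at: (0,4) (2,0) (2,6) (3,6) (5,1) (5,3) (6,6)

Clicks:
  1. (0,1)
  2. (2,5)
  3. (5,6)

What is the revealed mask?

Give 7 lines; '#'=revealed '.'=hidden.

Click 1 (0,1) count=0: revealed 25 new [(0,0) (0,1) (0,2) (0,3) (1,0) (1,1) (1,2) (1,3) (1,4) (1,5) (2,1) (2,2) (2,3) (2,4) (2,5) (3,1) (3,2) (3,3) (3,4) (3,5) (4,1) (4,2) (4,3) (4,4) (4,5)] -> total=25
Click 2 (2,5) count=2: revealed 0 new [(none)] -> total=25
Click 3 (5,6) count=1: revealed 1 new [(5,6)] -> total=26

Answer: ####...
######.
.#####.
.#####.
.#####.
......#
.......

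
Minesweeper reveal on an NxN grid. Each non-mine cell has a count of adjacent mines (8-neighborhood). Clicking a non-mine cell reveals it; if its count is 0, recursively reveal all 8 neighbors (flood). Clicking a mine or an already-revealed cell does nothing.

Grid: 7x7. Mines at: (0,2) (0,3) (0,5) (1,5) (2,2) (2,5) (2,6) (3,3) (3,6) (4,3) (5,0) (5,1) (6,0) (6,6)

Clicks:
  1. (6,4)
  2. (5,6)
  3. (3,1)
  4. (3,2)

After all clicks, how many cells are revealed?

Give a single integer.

Click 1 (6,4) count=0: revealed 8 new [(5,2) (5,3) (5,4) (5,5) (6,2) (6,3) (6,4) (6,5)] -> total=8
Click 2 (5,6) count=1: revealed 1 new [(5,6)] -> total=9
Click 3 (3,1) count=1: revealed 1 new [(3,1)] -> total=10
Click 4 (3,2) count=3: revealed 1 new [(3,2)] -> total=11

Answer: 11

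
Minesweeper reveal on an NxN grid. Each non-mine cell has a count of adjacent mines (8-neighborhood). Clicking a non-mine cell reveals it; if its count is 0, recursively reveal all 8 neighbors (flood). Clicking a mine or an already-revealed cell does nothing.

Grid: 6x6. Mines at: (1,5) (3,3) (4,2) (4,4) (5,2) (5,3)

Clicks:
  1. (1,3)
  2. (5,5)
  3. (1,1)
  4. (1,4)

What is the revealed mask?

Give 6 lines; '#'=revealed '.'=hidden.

Click 1 (1,3) count=0: revealed 22 new [(0,0) (0,1) (0,2) (0,3) (0,4) (1,0) (1,1) (1,2) (1,3) (1,4) (2,0) (2,1) (2,2) (2,3) (2,4) (3,0) (3,1) (3,2) (4,0) (4,1) (5,0) (5,1)] -> total=22
Click 2 (5,5) count=1: revealed 1 new [(5,5)] -> total=23
Click 3 (1,1) count=0: revealed 0 new [(none)] -> total=23
Click 4 (1,4) count=1: revealed 0 new [(none)] -> total=23

Answer: #####.
#####.
#####.
###...
##....
##...#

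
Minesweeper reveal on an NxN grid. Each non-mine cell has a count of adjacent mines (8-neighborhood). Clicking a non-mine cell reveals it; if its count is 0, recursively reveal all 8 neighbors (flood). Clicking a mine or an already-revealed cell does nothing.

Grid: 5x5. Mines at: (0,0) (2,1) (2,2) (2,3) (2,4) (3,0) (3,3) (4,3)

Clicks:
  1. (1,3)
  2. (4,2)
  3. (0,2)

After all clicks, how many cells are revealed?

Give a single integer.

Answer: 9

Derivation:
Click 1 (1,3) count=3: revealed 1 new [(1,3)] -> total=1
Click 2 (4,2) count=2: revealed 1 new [(4,2)] -> total=2
Click 3 (0,2) count=0: revealed 7 new [(0,1) (0,2) (0,3) (0,4) (1,1) (1,2) (1,4)] -> total=9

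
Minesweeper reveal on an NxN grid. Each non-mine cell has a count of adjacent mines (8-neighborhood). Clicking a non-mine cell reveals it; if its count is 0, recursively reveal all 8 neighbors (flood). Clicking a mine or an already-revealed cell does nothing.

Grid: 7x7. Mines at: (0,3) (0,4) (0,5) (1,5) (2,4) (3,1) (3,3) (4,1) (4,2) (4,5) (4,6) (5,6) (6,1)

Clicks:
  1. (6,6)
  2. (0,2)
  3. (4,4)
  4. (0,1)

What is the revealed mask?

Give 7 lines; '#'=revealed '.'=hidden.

Answer: ###....
###....
###....
.......
....#..
.......
......#

Derivation:
Click 1 (6,6) count=1: revealed 1 new [(6,6)] -> total=1
Click 2 (0,2) count=1: revealed 1 new [(0,2)] -> total=2
Click 3 (4,4) count=2: revealed 1 new [(4,4)] -> total=3
Click 4 (0,1) count=0: revealed 8 new [(0,0) (0,1) (1,0) (1,1) (1,2) (2,0) (2,1) (2,2)] -> total=11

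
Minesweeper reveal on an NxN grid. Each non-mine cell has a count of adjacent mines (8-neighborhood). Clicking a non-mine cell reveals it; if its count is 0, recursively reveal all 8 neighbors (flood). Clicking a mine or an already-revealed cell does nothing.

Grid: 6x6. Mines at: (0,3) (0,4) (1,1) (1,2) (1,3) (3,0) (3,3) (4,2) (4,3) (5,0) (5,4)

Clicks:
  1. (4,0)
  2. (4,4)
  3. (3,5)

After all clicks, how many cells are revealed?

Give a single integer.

Answer: 9

Derivation:
Click 1 (4,0) count=2: revealed 1 new [(4,0)] -> total=1
Click 2 (4,4) count=3: revealed 1 new [(4,4)] -> total=2
Click 3 (3,5) count=0: revealed 7 new [(1,4) (1,5) (2,4) (2,5) (3,4) (3,5) (4,5)] -> total=9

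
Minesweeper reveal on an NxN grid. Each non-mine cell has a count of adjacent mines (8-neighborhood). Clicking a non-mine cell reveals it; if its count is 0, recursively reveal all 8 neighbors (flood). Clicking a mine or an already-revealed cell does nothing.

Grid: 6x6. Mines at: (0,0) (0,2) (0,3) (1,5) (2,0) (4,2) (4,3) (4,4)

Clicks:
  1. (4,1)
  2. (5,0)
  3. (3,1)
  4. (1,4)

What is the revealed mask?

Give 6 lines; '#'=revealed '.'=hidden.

Answer: ......
....#.
......
##....
##....
##....

Derivation:
Click 1 (4,1) count=1: revealed 1 new [(4,1)] -> total=1
Click 2 (5,0) count=0: revealed 5 new [(3,0) (3,1) (4,0) (5,0) (5,1)] -> total=6
Click 3 (3,1) count=2: revealed 0 new [(none)] -> total=6
Click 4 (1,4) count=2: revealed 1 new [(1,4)] -> total=7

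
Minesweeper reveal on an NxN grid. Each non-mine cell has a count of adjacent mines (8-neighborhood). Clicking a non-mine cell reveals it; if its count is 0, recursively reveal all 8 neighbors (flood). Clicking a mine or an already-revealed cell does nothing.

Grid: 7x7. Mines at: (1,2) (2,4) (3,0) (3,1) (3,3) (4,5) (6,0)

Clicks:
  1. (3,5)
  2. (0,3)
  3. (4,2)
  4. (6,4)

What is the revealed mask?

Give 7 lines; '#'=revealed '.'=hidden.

Answer: ...#...
.......
.......
.....#.
.####..
.######
.######

Derivation:
Click 1 (3,5) count=2: revealed 1 new [(3,5)] -> total=1
Click 2 (0,3) count=1: revealed 1 new [(0,3)] -> total=2
Click 3 (4,2) count=2: revealed 1 new [(4,2)] -> total=3
Click 4 (6,4) count=0: revealed 15 new [(4,1) (4,3) (4,4) (5,1) (5,2) (5,3) (5,4) (5,5) (5,6) (6,1) (6,2) (6,3) (6,4) (6,5) (6,6)] -> total=18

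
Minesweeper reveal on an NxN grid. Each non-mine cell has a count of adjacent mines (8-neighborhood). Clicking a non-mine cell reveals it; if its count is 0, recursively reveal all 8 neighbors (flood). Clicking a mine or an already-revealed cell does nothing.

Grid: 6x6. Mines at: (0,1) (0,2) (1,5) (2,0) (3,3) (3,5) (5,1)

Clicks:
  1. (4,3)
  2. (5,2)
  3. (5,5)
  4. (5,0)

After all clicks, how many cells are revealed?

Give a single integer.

Answer: 9

Derivation:
Click 1 (4,3) count=1: revealed 1 new [(4,3)] -> total=1
Click 2 (5,2) count=1: revealed 1 new [(5,2)] -> total=2
Click 3 (5,5) count=0: revealed 6 new [(4,2) (4,4) (4,5) (5,3) (5,4) (5,5)] -> total=8
Click 4 (5,0) count=1: revealed 1 new [(5,0)] -> total=9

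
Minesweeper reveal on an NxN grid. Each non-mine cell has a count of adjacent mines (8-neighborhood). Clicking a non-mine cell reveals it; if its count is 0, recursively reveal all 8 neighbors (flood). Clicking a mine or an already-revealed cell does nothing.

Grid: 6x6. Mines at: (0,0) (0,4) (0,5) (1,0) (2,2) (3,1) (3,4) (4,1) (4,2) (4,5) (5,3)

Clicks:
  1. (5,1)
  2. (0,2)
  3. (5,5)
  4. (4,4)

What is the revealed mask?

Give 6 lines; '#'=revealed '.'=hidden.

Click 1 (5,1) count=2: revealed 1 new [(5,1)] -> total=1
Click 2 (0,2) count=0: revealed 6 new [(0,1) (0,2) (0,3) (1,1) (1,2) (1,3)] -> total=7
Click 3 (5,5) count=1: revealed 1 new [(5,5)] -> total=8
Click 4 (4,4) count=3: revealed 1 new [(4,4)] -> total=9

Answer: .###..
.###..
......
......
....#.
.#...#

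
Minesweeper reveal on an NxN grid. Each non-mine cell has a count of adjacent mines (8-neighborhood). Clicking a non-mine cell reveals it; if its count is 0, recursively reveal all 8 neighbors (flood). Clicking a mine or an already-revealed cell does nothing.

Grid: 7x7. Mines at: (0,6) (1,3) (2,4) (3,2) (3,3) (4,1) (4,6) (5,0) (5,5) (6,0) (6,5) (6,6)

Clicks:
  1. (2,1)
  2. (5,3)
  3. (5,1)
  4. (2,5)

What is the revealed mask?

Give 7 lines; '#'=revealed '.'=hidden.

Answer: .......
.......
.#...#.
.......
..###..
.####..
.####..

Derivation:
Click 1 (2,1) count=1: revealed 1 new [(2,1)] -> total=1
Click 2 (5,3) count=0: revealed 11 new [(4,2) (4,3) (4,4) (5,1) (5,2) (5,3) (5,4) (6,1) (6,2) (6,3) (6,4)] -> total=12
Click 3 (5,1) count=3: revealed 0 new [(none)] -> total=12
Click 4 (2,5) count=1: revealed 1 new [(2,5)] -> total=13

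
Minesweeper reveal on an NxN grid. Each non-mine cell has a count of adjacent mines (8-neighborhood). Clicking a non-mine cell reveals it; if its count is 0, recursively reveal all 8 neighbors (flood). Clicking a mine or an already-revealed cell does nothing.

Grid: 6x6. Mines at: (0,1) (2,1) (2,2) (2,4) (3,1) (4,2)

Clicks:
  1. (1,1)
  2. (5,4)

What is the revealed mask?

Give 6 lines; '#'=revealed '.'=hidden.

Answer: ......
.#....
......
...###
...###
...###

Derivation:
Click 1 (1,1) count=3: revealed 1 new [(1,1)] -> total=1
Click 2 (5,4) count=0: revealed 9 new [(3,3) (3,4) (3,5) (4,3) (4,4) (4,5) (5,3) (5,4) (5,5)] -> total=10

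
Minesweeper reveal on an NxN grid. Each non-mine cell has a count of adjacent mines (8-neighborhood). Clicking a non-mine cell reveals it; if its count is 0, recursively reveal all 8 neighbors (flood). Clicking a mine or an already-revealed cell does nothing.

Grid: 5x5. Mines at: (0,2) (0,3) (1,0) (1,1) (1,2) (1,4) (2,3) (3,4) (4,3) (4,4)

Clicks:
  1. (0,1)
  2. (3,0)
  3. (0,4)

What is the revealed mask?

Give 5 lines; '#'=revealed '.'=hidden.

Click 1 (0,1) count=4: revealed 1 new [(0,1)] -> total=1
Click 2 (3,0) count=0: revealed 9 new [(2,0) (2,1) (2,2) (3,0) (3,1) (3,2) (4,0) (4,1) (4,2)] -> total=10
Click 3 (0,4) count=2: revealed 1 new [(0,4)] -> total=11

Answer: .#..#
.....
###..
###..
###..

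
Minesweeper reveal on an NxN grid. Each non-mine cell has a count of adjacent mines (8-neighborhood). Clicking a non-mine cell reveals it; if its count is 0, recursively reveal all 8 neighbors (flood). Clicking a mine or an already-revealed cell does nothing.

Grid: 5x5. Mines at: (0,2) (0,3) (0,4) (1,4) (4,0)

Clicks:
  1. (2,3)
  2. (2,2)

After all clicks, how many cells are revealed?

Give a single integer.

Click 1 (2,3) count=1: revealed 1 new [(2,3)] -> total=1
Click 2 (2,2) count=0: revealed 19 new [(0,0) (0,1) (1,0) (1,1) (1,2) (1,3) (2,0) (2,1) (2,2) (2,4) (3,0) (3,1) (3,2) (3,3) (3,4) (4,1) (4,2) (4,3) (4,4)] -> total=20

Answer: 20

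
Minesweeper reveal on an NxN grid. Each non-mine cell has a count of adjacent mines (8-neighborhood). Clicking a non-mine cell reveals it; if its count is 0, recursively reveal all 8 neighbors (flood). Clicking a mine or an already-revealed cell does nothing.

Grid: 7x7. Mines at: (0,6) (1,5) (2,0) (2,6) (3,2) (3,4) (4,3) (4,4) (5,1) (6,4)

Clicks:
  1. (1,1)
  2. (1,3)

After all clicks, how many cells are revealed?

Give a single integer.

Answer: 14

Derivation:
Click 1 (1,1) count=1: revealed 1 new [(1,1)] -> total=1
Click 2 (1,3) count=0: revealed 13 new [(0,0) (0,1) (0,2) (0,3) (0,4) (1,0) (1,2) (1,3) (1,4) (2,1) (2,2) (2,3) (2,4)] -> total=14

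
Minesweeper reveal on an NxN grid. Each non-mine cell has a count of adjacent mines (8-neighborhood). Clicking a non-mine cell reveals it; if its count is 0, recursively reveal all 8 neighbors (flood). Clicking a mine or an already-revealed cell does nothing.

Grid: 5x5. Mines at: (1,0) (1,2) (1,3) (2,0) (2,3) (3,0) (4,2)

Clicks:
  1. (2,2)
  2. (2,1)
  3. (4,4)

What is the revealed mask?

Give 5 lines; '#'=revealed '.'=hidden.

Click 1 (2,2) count=3: revealed 1 new [(2,2)] -> total=1
Click 2 (2,1) count=4: revealed 1 new [(2,1)] -> total=2
Click 3 (4,4) count=0: revealed 4 new [(3,3) (3,4) (4,3) (4,4)] -> total=6

Answer: .....
.....
.##..
...##
...##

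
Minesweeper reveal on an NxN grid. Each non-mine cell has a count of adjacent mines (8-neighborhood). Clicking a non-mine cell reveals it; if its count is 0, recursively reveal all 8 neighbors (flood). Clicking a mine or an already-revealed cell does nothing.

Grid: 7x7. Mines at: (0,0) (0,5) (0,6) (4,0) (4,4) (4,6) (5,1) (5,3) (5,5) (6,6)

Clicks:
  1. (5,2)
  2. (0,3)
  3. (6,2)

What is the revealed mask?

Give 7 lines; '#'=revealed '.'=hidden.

Answer: .####..
#######
#######
#######
.###...
..#....
..#....

Derivation:
Click 1 (5,2) count=2: revealed 1 new [(5,2)] -> total=1
Click 2 (0,3) count=0: revealed 28 new [(0,1) (0,2) (0,3) (0,4) (1,0) (1,1) (1,2) (1,3) (1,4) (1,5) (1,6) (2,0) (2,1) (2,2) (2,3) (2,4) (2,5) (2,6) (3,0) (3,1) (3,2) (3,3) (3,4) (3,5) (3,6) (4,1) (4,2) (4,3)] -> total=29
Click 3 (6,2) count=2: revealed 1 new [(6,2)] -> total=30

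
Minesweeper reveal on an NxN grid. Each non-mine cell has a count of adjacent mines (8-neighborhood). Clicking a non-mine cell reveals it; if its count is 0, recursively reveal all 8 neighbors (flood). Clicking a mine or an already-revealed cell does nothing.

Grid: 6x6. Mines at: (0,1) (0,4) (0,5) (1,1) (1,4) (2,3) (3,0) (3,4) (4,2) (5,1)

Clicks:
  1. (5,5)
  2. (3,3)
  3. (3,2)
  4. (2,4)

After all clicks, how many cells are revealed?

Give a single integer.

Answer: 9

Derivation:
Click 1 (5,5) count=0: revealed 6 new [(4,3) (4,4) (4,5) (5,3) (5,4) (5,5)] -> total=6
Click 2 (3,3) count=3: revealed 1 new [(3,3)] -> total=7
Click 3 (3,2) count=2: revealed 1 new [(3,2)] -> total=8
Click 4 (2,4) count=3: revealed 1 new [(2,4)] -> total=9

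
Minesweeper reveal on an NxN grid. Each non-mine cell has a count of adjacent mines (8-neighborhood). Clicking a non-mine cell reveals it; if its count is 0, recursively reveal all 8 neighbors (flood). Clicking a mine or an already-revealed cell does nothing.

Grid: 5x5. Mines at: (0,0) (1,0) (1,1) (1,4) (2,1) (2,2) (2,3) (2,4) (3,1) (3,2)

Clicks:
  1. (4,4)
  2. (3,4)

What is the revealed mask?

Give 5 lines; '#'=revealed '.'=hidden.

Click 1 (4,4) count=0: revealed 4 new [(3,3) (3,4) (4,3) (4,4)] -> total=4
Click 2 (3,4) count=2: revealed 0 new [(none)] -> total=4

Answer: .....
.....
.....
...##
...##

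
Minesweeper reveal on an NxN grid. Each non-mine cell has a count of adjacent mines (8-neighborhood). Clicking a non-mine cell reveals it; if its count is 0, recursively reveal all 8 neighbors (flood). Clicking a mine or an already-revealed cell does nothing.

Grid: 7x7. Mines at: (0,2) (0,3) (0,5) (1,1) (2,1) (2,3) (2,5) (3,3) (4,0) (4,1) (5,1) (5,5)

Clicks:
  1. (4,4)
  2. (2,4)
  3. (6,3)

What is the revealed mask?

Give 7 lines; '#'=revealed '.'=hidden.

Click 1 (4,4) count=2: revealed 1 new [(4,4)] -> total=1
Click 2 (2,4) count=3: revealed 1 new [(2,4)] -> total=2
Click 3 (6,3) count=0: revealed 8 new [(4,2) (4,3) (5,2) (5,3) (5,4) (6,2) (6,3) (6,4)] -> total=10

Answer: .......
.......
....#..
.......
..###..
..###..
..###..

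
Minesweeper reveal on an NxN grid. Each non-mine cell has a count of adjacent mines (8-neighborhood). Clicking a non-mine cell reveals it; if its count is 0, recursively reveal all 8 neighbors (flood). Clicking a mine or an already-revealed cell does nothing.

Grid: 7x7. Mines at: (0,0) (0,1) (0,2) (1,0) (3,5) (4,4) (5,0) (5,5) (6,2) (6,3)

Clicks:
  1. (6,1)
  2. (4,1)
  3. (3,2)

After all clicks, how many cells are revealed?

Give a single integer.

Answer: 30

Derivation:
Click 1 (6,1) count=2: revealed 1 new [(6,1)] -> total=1
Click 2 (4,1) count=1: revealed 1 new [(4,1)] -> total=2
Click 3 (3,2) count=0: revealed 28 new [(0,3) (0,4) (0,5) (0,6) (1,1) (1,2) (1,3) (1,4) (1,5) (1,6) (2,0) (2,1) (2,2) (2,3) (2,4) (2,5) (2,6) (3,0) (3,1) (3,2) (3,3) (3,4) (4,0) (4,2) (4,3) (5,1) (5,2) (5,3)] -> total=30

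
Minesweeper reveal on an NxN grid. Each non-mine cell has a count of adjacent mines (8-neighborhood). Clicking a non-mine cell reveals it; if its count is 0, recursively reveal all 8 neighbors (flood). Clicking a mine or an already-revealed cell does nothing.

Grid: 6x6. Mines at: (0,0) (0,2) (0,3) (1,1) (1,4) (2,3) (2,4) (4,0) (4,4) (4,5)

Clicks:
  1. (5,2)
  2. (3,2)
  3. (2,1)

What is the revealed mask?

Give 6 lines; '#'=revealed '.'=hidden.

Click 1 (5,2) count=0: revealed 9 new [(3,1) (3,2) (3,3) (4,1) (4,2) (4,3) (5,1) (5,2) (5,3)] -> total=9
Click 2 (3,2) count=1: revealed 0 new [(none)] -> total=9
Click 3 (2,1) count=1: revealed 1 new [(2,1)] -> total=10

Answer: ......
......
.#....
.###..
.###..
.###..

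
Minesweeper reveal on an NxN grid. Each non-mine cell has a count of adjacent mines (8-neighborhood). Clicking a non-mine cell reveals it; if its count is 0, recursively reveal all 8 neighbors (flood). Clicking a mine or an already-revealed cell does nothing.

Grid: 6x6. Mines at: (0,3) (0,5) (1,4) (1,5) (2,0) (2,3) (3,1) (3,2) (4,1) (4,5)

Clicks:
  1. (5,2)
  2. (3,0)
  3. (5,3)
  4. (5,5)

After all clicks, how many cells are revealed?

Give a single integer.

Click 1 (5,2) count=1: revealed 1 new [(5,2)] -> total=1
Click 2 (3,0) count=3: revealed 1 new [(3,0)] -> total=2
Click 3 (5,3) count=0: revealed 5 new [(4,2) (4,3) (4,4) (5,3) (5,4)] -> total=7
Click 4 (5,5) count=1: revealed 1 new [(5,5)] -> total=8

Answer: 8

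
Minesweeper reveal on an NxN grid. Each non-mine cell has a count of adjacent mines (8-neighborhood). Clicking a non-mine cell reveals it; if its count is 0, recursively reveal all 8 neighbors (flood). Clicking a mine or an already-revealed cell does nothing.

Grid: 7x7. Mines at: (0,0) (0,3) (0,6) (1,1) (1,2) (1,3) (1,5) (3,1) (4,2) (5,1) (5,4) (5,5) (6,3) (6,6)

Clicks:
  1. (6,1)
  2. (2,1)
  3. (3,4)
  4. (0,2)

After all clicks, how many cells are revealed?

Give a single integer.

Click 1 (6,1) count=1: revealed 1 new [(6,1)] -> total=1
Click 2 (2,1) count=3: revealed 1 new [(2,1)] -> total=2
Click 3 (3,4) count=0: revealed 12 new [(2,3) (2,4) (2,5) (2,6) (3,3) (3,4) (3,5) (3,6) (4,3) (4,4) (4,5) (4,6)] -> total=14
Click 4 (0,2) count=4: revealed 1 new [(0,2)] -> total=15

Answer: 15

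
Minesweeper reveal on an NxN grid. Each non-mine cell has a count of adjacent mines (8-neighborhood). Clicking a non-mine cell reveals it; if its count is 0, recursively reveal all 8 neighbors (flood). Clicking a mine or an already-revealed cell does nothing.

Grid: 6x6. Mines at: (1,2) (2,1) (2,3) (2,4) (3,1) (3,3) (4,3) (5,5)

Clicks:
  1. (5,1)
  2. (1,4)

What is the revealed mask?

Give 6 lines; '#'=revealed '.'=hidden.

Answer: ......
....#.
......
......
###...
###...

Derivation:
Click 1 (5,1) count=0: revealed 6 new [(4,0) (4,1) (4,2) (5,0) (5,1) (5,2)] -> total=6
Click 2 (1,4) count=2: revealed 1 new [(1,4)] -> total=7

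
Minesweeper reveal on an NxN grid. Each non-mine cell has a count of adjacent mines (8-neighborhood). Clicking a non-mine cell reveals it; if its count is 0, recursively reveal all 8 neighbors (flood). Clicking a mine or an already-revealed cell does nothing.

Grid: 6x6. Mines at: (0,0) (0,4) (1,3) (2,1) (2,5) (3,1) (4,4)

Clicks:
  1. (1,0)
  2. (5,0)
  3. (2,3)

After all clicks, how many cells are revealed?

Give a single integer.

Answer: 10

Derivation:
Click 1 (1,0) count=2: revealed 1 new [(1,0)] -> total=1
Click 2 (5,0) count=0: revealed 8 new [(4,0) (4,1) (4,2) (4,3) (5,0) (5,1) (5,2) (5,3)] -> total=9
Click 3 (2,3) count=1: revealed 1 new [(2,3)] -> total=10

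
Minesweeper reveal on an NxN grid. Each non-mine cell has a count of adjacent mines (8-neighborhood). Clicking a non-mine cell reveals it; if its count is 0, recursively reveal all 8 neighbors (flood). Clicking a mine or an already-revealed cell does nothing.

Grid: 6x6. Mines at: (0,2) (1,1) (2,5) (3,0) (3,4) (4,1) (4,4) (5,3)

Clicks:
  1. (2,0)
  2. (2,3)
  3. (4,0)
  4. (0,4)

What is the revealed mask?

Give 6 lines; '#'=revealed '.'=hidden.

Answer: ...###
...###
#..#..
......
#.....
......

Derivation:
Click 1 (2,0) count=2: revealed 1 new [(2,0)] -> total=1
Click 2 (2,3) count=1: revealed 1 new [(2,3)] -> total=2
Click 3 (4,0) count=2: revealed 1 new [(4,0)] -> total=3
Click 4 (0,4) count=0: revealed 6 new [(0,3) (0,4) (0,5) (1,3) (1,4) (1,5)] -> total=9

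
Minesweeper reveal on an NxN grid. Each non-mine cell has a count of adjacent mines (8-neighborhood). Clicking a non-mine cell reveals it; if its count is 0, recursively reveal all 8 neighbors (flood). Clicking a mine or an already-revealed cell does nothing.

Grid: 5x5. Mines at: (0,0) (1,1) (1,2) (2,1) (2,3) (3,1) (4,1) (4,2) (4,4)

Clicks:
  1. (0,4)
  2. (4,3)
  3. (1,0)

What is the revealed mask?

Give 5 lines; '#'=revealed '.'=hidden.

Answer: ...##
#..##
.....
.....
...#.

Derivation:
Click 1 (0,4) count=0: revealed 4 new [(0,3) (0,4) (1,3) (1,4)] -> total=4
Click 2 (4,3) count=2: revealed 1 new [(4,3)] -> total=5
Click 3 (1,0) count=3: revealed 1 new [(1,0)] -> total=6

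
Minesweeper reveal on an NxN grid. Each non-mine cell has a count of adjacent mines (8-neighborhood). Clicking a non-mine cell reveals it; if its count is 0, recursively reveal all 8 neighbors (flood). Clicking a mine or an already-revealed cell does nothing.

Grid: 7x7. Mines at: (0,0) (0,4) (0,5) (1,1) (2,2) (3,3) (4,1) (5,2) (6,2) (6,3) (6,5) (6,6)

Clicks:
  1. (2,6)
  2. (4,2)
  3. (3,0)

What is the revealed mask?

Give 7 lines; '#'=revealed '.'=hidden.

Click 1 (2,6) count=0: revealed 15 new [(1,4) (1,5) (1,6) (2,4) (2,5) (2,6) (3,4) (3,5) (3,6) (4,4) (4,5) (4,6) (5,4) (5,5) (5,6)] -> total=15
Click 2 (4,2) count=3: revealed 1 new [(4,2)] -> total=16
Click 3 (3,0) count=1: revealed 1 new [(3,0)] -> total=17

Answer: .......
....###
....###
#...###
..#.###
....###
.......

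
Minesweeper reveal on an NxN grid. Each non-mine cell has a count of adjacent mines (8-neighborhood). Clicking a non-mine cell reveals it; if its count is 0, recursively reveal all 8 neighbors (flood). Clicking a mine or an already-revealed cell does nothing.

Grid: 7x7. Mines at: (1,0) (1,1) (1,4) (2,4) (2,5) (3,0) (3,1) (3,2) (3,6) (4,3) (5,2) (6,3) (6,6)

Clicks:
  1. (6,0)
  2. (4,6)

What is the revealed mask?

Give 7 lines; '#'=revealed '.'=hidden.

Click 1 (6,0) count=0: revealed 6 new [(4,0) (4,1) (5,0) (5,1) (6,0) (6,1)] -> total=6
Click 2 (4,6) count=1: revealed 1 new [(4,6)] -> total=7

Answer: .......
.......
.......
.......
##....#
##.....
##.....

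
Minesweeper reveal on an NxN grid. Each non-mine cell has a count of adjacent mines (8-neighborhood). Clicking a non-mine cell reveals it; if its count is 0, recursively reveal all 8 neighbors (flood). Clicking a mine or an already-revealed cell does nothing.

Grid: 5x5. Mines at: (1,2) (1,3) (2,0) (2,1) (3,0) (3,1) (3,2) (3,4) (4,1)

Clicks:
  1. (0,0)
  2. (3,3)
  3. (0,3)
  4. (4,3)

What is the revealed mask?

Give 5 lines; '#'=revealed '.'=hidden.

Click 1 (0,0) count=0: revealed 4 new [(0,0) (0,1) (1,0) (1,1)] -> total=4
Click 2 (3,3) count=2: revealed 1 new [(3,3)] -> total=5
Click 3 (0,3) count=2: revealed 1 new [(0,3)] -> total=6
Click 4 (4,3) count=2: revealed 1 new [(4,3)] -> total=7

Answer: ##.#.
##...
.....
...#.
...#.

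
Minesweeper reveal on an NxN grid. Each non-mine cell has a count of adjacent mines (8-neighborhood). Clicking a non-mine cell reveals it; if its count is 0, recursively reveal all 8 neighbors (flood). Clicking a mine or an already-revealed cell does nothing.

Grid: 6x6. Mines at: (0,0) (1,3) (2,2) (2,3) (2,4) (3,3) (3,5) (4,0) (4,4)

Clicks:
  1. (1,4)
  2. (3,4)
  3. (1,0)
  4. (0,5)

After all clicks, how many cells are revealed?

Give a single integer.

Answer: 6

Derivation:
Click 1 (1,4) count=3: revealed 1 new [(1,4)] -> total=1
Click 2 (3,4) count=5: revealed 1 new [(3,4)] -> total=2
Click 3 (1,0) count=1: revealed 1 new [(1,0)] -> total=3
Click 4 (0,5) count=0: revealed 3 new [(0,4) (0,5) (1,5)] -> total=6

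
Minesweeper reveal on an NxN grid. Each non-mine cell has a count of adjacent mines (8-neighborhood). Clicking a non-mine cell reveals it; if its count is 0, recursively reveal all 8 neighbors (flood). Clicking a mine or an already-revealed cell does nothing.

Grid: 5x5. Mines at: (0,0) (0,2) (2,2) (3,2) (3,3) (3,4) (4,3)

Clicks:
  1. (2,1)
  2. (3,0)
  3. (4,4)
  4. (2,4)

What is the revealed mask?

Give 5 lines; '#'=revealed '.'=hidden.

Click 1 (2,1) count=2: revealed 1 new [(2,1)] -> total=1
Click 2 (3,0) count=0: revealed 7 new [(1,0) (1,1) (2,0) (3,0) (3,1) (4,0) (4,1)] -> total=8
Click 3 (4,4) count=3: revealed 1 new [(4,4)] -> total=9
Click 4 (2,4) count=2: revealed 1 new [(2,4)] -> total=10

Answer: .....
##...
##..#
##...
##..#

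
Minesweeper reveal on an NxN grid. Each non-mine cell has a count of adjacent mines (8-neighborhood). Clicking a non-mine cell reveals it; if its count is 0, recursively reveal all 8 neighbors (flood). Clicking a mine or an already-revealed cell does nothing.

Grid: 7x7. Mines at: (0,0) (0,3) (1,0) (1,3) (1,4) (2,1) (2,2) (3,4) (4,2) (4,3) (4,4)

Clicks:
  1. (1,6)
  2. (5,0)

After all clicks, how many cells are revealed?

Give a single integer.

Answer: 28

Derivation:
Click 1 (1,6) count=0: revealed 28 new [(0,5) (0,6) (1,5) (1,6) (2,5) (2,6) (3,0) (3,1) (3,5) (3,6) (4,0) (4,1) (4,5) (4,6) (5,0) (5,1) (5,2) (5,3) (5,4) (5,5) (5,6) (6,0) (6,1) (6,2) (6,3) (6,4) (6,5) (6,6)] -> total=28
Click 2 (5,0) count=0: revealed 0 new [(none)] -> total=28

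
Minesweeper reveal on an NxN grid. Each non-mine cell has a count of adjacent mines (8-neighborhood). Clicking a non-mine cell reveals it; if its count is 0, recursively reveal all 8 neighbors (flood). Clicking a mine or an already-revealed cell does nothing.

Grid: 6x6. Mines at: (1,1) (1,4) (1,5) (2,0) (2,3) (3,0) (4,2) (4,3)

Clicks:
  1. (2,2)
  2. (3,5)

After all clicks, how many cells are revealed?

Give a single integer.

Click 1 (2,2) count=2: revealed 1 new [(2,2)] -> total=1
Click 2 (3,5) count=0: revealed 8 new [(2,4) (2,5) (3,4) (3,5) (4,4) (4,5) (5,4) (5,5)] -> total=9

Answer: 9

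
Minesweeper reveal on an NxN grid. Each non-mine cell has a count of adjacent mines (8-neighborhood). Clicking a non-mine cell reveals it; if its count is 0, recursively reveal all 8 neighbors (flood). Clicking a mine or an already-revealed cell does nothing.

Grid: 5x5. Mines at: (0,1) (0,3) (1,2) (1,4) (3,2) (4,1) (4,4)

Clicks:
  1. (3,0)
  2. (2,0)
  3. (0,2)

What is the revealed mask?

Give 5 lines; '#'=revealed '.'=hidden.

Click 1 (3,0) count=1: revealed 1 new [(3,0)] -> total=1
Click 2 (2,0) count=0: revealed 5 new [(1,0) (1,1) (2,0) (2,1) (3,1)] -> total=6
Click 3 (0,2) count=3: revealed 1 new [(0,2)] -> total=7

Answer: ..#..
##...
##...
##...
.....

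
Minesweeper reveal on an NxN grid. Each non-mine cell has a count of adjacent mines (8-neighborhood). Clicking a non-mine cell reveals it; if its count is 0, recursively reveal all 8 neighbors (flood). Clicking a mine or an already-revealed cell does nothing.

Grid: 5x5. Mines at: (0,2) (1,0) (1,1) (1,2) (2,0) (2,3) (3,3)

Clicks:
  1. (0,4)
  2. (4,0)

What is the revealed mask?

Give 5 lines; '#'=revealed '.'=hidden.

Answer: ...##
...##
.....
###..
###..

Derivation:
Click 1 (0,4) count=0: revealed 4 new [(0,3) (0,4) (1,3) (1,4)] -> total=4
Click 2 (4,0) count=0: revealed 6 new [(3,0) (3,1) (3,2) (4,0) (4,1) (4,2)] -> total=10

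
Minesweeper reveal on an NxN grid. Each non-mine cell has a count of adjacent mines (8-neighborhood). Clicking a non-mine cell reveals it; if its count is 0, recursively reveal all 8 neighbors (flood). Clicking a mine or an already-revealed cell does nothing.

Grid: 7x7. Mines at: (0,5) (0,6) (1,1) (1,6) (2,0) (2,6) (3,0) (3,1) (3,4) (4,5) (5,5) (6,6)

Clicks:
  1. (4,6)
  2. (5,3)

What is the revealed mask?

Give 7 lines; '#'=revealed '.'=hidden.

Click 1 (4,6) count=2: revealed 1 new [(4,6)] -> total=1
Click 2 (5,3) count=0: revealed 15 new [(4,0) (4,1) (4,2) (4,3) (4,4) (5,0) (5,1) (5,2) (5,3) (5,4) (6,0) (6,1) (6,2) (6,3) (6,4)] -> total=16

Answer: .......
.......
.......
.......
#####.#
#####..
#####..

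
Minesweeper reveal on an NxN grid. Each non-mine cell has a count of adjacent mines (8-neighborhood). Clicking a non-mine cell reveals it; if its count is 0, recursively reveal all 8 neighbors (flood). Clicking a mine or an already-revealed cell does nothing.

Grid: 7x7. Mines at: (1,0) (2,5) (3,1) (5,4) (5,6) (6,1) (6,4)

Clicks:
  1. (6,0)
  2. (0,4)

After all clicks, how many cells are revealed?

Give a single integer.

Answer: 23

Derivation:
Click 1 (6,0) count=1: revealed 1 new [(6,0)] -> total=1
Click 2 (0,4) count=0: revealed 22 new [(0,1) (0,2) (0,3) (0,4) (0,5) (0,6) (1,1) (1,2) (1,3) (1,4) (1,5) (1,6) (2,1) (2,2) (2,3) (2,4) (3,2) (3,3) (3,4) (4,2) (4,3) (4,4)] -> total=23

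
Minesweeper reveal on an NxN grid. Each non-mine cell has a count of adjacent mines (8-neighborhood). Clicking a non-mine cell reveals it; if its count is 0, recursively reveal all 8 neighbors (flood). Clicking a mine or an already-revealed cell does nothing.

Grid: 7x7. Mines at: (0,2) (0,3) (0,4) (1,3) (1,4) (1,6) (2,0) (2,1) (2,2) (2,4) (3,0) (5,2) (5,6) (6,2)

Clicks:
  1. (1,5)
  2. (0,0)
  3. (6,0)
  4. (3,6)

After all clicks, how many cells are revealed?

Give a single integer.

Click 1 (1,5) count=4: revealed 1 new [(1,5)] -> total=1
Click 2 (0,0) count=0: revealed 4 new [(0,0) (0,1) (1,0) (1,1)] -> total=5
Click 3 (6,0) count=0: revealed 6 new [(4,0) (4,1) (5,0) (5,1) (6,0) (6,1)] -> total=11
Click 4 (3,6) count=0: revealed 6 new [(2,5) (2,6) (3,5) (3,6) (4,5) (4,6)] -> total=17

Answer: 17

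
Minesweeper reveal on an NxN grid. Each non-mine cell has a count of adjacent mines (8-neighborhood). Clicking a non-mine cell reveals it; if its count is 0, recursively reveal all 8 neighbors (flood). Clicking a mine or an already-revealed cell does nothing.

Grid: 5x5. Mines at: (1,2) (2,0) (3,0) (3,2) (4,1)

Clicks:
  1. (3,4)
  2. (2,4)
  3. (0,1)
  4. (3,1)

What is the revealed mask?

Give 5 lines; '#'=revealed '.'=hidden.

Answer: .#.##
...##
...##
.#.##
...##

Derivation:
Click 1 (3,4) count=0: revealed 10 new [(0,3) (0,4) (1,3) (1,4) (2,3) (2,4) (3,3) (3,4) (4,3) (4,4)] -> total=10
Click 2 (2,4) count=0: revealed 0 new [(none)] -> total=10
Click 3 (0,1) count=1: revealed 1 new [(0,1)] -> total=11
Click 4 (3,1) count=4: revealed 1 new [(3,1)] -> total=12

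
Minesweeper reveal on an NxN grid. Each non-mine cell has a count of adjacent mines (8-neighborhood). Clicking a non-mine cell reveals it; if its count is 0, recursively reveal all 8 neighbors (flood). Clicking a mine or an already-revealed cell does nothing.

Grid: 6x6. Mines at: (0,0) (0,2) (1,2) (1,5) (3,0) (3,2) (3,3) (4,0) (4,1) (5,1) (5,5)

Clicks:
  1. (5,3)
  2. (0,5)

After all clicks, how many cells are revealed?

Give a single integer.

Answer: 7

Derivation:
Click 1 (5,3) count=0: revealed 6 new [(4,2) (4,3) (4,4) (5,2) (5,3) (5,4)] -> total=6
Click 2 (0,5) count=1: revealed 1 new [(0,5)] -> total=7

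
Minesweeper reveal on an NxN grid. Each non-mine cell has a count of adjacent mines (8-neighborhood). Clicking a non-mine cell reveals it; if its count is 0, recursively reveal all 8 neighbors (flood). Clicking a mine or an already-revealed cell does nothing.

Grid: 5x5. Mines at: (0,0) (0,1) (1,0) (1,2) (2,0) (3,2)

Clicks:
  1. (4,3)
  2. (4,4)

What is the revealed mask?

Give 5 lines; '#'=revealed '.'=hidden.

Answer: ...##
...##
...##
...##
...##

Derivation:
Click 1 (4,3) count=1: revealed 1 new [(4,3)] -> total=1
Click 2 (4,4) count=0: revealed 9 new [(0,3) (0,4) (1,3) (1,4) (2,3) (2,4) (3,3) (3,4) (4,4)] -> total=10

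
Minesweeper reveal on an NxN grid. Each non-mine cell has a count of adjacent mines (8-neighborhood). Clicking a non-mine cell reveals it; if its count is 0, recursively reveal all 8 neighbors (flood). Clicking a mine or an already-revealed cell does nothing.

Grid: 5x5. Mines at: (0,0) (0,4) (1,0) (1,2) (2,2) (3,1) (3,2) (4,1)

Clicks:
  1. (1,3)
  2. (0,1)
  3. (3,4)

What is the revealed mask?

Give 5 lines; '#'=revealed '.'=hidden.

Click 1 (1,3) count=3: revealed 1 new [(1,3)] -> total=1
Click 2 (0,1) count=3: revealed 1 new [(0,1)] -> total=2
Click 3 (3,4) count=0: revealed 7 new [(1,4) (2,3) (2,4) (3,3) (3,4) (4,3) (4,4)] -> total=9

Answer: .#...
...##
...##
...##
...##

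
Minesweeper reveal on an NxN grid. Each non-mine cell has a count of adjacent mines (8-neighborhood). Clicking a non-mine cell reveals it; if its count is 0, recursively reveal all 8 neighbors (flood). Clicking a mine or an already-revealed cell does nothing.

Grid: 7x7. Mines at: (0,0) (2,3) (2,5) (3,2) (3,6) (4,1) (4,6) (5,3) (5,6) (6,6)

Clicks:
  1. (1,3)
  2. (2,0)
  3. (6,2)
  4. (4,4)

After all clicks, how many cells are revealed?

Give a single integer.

Answer: 9

Derivation:
Click 1 (1,3) count=1: revealed 1 new [(1,3)] -> total=1
Click 2 (2,0) count=0: revealed 6 new [(1,0) (1,1) (2,0) (2,1) (3,0) (3,1)] -> total=7
Click 3 (6,2) count=1: revealed 1 new [(6,2)] -> total=8
Click 4 (4,4) count=1: revealed 1 new [(4,4)] -> total=9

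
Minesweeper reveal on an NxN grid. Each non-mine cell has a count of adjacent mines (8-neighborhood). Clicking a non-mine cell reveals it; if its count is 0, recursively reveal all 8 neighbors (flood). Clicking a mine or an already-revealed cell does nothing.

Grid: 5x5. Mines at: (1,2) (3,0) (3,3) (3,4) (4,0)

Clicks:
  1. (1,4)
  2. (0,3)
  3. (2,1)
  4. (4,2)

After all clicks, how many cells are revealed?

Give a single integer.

Click 1 (1,4) count=0: revealed 6 new [(0,3) (0,4) (1,3) (1,4) (2,3) (2,4)] -> total=6
Click 2 (0,3) count=1: revealed 0 new [(none)] -> total=6
Click 3 (2,1) count=2: revealed 1 new [(2,1)] -> total=7
Click 4 (4,2) count=1: revealed 1 new [(4,2)] -> total=8

Answer: 8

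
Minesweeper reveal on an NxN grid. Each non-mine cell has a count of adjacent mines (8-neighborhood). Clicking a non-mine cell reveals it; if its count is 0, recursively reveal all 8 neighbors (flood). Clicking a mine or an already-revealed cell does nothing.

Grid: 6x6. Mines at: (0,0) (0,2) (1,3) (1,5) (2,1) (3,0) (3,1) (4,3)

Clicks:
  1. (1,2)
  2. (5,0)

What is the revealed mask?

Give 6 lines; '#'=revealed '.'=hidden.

Click 1 (1,2) count=3: revealed 1 new [(1,2)] -> total=1
Click 2 (5,0) count=0: revealed 6 new [(4,0) (4,1) (4,2) (5,0) (5,1) (5,2)] -> total=7

Answer: ......
..#...
......
......
###...
###...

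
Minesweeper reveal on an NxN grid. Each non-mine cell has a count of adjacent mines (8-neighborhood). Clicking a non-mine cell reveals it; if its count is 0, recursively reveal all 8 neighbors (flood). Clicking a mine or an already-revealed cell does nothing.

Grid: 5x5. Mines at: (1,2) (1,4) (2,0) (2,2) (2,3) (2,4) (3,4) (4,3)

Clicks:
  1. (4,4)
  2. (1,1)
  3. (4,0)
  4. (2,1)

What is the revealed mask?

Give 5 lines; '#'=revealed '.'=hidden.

Click 1 (4,4) count=2: revealed 1 new [(4,4)] -> total=1
Click 2 (1,1) count=3: revealed 1 new [(1,1)] -> total=2
Click 3 (4,0) count=0: revealed 6 new [(3,0) (3,1) (3,2) (4,0) (4,1) (4,2)] -> total=8
Click 4 (2,1) count=3: revealed 1 new [(2,1)] -> total=9

Answer: .....
.#...
.#...
###..
###.#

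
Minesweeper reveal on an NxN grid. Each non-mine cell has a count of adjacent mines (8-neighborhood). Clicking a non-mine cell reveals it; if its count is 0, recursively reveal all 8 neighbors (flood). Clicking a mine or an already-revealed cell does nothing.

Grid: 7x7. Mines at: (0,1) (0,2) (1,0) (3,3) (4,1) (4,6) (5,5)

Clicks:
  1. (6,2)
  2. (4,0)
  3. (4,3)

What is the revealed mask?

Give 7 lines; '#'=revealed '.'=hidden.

Answer: .......
.......
.......
.......
#.###..
#####..
#####..

Derivation:
Click 1 (6,2) count=0: revealed 13 new [(4,2) (4,3) (4,4) (5,0) (5,1) (5,2) (5,3) (5,4) (6,0) (6,1) (6,2) (6,3) (6,4)] -> total=13
Click 2 (4,0) count=1: revealed 1 new [(4,0)] -> total=14
Click 3 (4,3) count=1: revealed 0 new [(none)] -> total=14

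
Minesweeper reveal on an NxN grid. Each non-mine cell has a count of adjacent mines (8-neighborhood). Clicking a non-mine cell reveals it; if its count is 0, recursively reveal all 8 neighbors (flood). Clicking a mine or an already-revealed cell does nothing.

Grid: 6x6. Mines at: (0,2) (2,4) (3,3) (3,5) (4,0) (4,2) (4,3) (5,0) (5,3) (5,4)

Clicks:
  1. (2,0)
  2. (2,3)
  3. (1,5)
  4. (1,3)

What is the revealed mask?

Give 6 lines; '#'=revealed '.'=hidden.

Click 1 (2,0) count=0: revealed 11 new [(0,0) (0,1) (1,0) (1,1) (1,2) (2,0) (2,1) (2,2) (3,0) (3,1) (3,2)] -> total=11
Click 2 (2,3) count=2: revealed 1 new [(2,3)] -> total=12
Click 3 (1,5) count=1: revealed 1 new [(1,5)] -> total=13
Click 4 (1,3) count=2: revealed 1 new [(1,3)] -> total=14

Answer: ##....
####.#
####..
###...
......
......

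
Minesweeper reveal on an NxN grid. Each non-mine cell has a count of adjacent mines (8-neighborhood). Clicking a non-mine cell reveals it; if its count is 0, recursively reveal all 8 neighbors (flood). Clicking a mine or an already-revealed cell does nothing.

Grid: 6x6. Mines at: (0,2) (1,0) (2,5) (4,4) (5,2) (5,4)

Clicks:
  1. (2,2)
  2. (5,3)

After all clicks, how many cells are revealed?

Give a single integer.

Answer: 21

Derivation:
Click 1 (2,2) count=0: revealed 20 new [(1,1) (1,2) (1,3) (1,4) (2,0) (2,1) (2,2) (2,3) (2,4) (3,0) (3,1) (3,2) (3,3) (3,4) (4,0) (4,1) (4,2) (4,3) (5,0) (5,1)] -> total=20
Click 2 (5,3) count=3: revealed 1 new [(5,3)] -> total=21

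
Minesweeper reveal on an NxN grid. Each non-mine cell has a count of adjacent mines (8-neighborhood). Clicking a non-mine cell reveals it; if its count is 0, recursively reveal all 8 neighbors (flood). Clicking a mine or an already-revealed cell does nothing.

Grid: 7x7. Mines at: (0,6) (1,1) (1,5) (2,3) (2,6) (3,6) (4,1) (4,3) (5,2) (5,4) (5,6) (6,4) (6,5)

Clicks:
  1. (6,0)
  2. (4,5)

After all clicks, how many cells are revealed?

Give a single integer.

Answer: 5

Derivation:
Click 1 (6,0) count=0: revealed 4 new [(5,0) (5,1) (6,0) (6,1)] -> total=4
Click 2 (4,5) count=3: revealed 1 new [(4,5)] -> total=5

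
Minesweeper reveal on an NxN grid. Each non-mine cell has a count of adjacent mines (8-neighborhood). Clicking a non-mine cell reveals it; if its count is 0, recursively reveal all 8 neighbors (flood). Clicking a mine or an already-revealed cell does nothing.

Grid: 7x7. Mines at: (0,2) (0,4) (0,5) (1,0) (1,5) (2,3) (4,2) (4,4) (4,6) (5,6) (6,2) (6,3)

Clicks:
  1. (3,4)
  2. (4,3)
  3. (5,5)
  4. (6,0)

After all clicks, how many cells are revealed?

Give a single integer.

Answer: 13

Derivation:
Click 1 (3,4) count=2: revealed 1 new [(3,4)] -> total=1
Click 2 (4,3) count=2: revealed 1 new [(4,3)] -> total=2
Click 3 (5,5) count=3: revealed 1 new [(5,5)] -> total=3
Click 4 (6,0) count=0: revealed 10 new [(2,0) (2,1) (3,0) (3,1) (4,0) (4,1) (5,0) (5,1) (6,0) (6,1)] -> total=13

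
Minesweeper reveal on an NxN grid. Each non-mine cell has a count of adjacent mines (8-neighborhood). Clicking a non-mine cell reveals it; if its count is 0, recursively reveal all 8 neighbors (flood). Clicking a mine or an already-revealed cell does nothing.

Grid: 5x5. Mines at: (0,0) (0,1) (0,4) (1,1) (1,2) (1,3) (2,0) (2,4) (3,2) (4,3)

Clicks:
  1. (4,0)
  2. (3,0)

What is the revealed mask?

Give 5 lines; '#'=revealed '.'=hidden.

Click 1 (4,0) count=0: revealed 4 new [(3,0) (3,1) (4,0) (4,1)] -> total=4
Click 2 (3,0) count=1: revealed 0 new [(none)] -> total=4

Answer: .....
.....
.....
##...
##...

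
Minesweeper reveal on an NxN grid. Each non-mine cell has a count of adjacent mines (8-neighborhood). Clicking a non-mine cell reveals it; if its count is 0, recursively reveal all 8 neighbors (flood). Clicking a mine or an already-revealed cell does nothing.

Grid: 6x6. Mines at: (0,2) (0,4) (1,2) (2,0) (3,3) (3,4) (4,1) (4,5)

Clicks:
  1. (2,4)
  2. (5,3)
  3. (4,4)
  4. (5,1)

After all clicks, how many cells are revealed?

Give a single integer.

Click 1 (2,4) count=2: revealed 1 new [(2,4)] -> total=1
Click 2 (5,3) count=0: revealed 6 new [(4,2) (4,3) (4,4) (5,2) (5,3) (5,4)] -> total=7
Click 3 (4,4) count=3: revealed 0 new [(none)] -> total=7
Click 4 (5,1) count=1: revealed 1 new [(5,1)] -> total=8

Answer: 8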